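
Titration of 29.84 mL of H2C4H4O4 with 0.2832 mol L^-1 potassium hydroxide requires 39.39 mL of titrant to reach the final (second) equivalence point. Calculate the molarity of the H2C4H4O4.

n(KOH) = 0.2832 x 0.03939 = 0.01116 mol.
At the final (second) equivalence point, 2 mol OH^- react per mol H2C4H4O4, so n(H2C4H4O4) = 0.01116 / 2 = 0.005578 mol.
[H2C4H4O4] = 0.005578 / 0.02984 L = 0.187 M.

0.187 M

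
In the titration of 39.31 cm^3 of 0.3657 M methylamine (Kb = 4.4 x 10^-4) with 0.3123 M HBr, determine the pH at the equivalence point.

n(CH3NH2) = 0.3657 x 0.03931 = 0.01438 mol; V(HBr) at equivalence = 0.01438/0.3123 = 0.04603 L.
At equivalence the base is fully converted to CH3NH3+; total volume = 0.08534 L, so [CH3NH3+] = 0.01438/0.08534 = 0.1684 M.
Ka(CH3NH3+) = Kw/Kb = 1.0e-14 / 4.4 x 10^-4 = 2.27e-11.
[H^+] = sqrt(Ka x [CH3NH3+]) = sqrt(2.27e-11 x 0.1684) = 1.96e-6 M.
pH = -log(1.96e-6) = 5.71.

5.71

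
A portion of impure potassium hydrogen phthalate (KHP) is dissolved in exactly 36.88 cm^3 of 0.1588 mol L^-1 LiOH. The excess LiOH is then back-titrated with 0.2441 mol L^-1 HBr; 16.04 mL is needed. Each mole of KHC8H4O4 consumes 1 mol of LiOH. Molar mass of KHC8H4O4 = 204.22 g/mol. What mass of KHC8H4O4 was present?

Total n(LiOH) added = 0.1588 x 0.03688 = 0.005857 mol.
n(HBr) used = 0.2441 x 0.01604 = 0.003915 mol, which equals the excess n(LiOH).
So n(LiOH) consumed by the sample = 0.005857 - 0.003915 = 0.001941 mol.
n(KHC8H4O4) = 0.001941 / 1 = 0.001941 mol.
mass = 0.001941 mol x 204.22 g/mol = 0.396 g.

0.396 g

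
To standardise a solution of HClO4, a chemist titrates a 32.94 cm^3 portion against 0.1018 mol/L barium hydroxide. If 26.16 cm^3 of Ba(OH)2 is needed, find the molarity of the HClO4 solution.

0.162 M

n(Ba(OH)2) delivered = 0.1018 x 0.02616 = 0.002663 mol.
The reaction is 2 HClO4 + 1 Ba(OH)2, so n(HClO4) = 0.002663 x 2/1 = 0.005326 mol.
[HClO4] = 0.005326 mol / 0.03294 L = 0.162 M.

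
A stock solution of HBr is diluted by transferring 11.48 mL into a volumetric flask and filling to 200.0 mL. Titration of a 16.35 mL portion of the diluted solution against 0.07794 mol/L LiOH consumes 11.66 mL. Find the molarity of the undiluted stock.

n(LiOH) = 0.07794 x 0.01166 = 0.0009088 mol.
n(HBr) in the aliquot = 0.0009088 mol.
[diluted HBr] = 0.0009088 / 0.01635 = 0.05558 M.
Dilution factor = 200.0/11.48 = 17.42, so [stock] = 0.05558 x 17.42 = 0.968 M.

0.968 M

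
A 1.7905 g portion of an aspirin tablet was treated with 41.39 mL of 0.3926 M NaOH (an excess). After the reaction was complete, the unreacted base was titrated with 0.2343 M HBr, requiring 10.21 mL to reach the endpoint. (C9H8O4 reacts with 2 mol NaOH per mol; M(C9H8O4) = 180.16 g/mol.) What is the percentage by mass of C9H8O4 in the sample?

Total n(NaOH) added = 0.3926 x 0.04139 = 0.01625 mol.
n(HBr) used = 0.2343 x 0.01021 = 0.002392 mol, which equals the excess n(NaOH).
So n(NaOH) consumed by the sample = 0.01625 - 0.002392 = 0.01386 mol.
n(C9H8O4) = 0.01386 / 2 = 0.006929 mol.
mass C9H8O4 = 0.006929 x 180.16 = 1.248 g, so %C9H8O4 = 1.248/1.7905 x 100 = 69.7%.

69.7%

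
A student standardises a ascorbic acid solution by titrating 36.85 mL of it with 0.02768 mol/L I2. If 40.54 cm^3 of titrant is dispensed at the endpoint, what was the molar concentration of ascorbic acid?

0.0305 M

n(I2) = 0.02768 x 0.04054 = 0.001122 mol.
From the balanced equation, 1 mol I2 reacts with 1 mol ascorbic acid, so n(ascorbic acid) = 0.001122 x 1/1 = 0.001122 mol.
[ascorbic acid] = 0.001122 / 0.03685 L = 0.0305 M.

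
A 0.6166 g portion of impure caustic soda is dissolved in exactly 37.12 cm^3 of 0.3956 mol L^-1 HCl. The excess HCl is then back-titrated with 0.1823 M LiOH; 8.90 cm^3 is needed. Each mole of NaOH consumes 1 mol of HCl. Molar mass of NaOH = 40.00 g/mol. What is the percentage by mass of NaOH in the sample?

Total n(HCl) added = 0.3956 x 0.03712 = 0.01468 mol.
n(LiOH) used = 0.1823 x 0.008900 = 0.001622 mol, which equals the excess n(HCl).
So n(HCl) consumed by the sample = 0.01468 - 0.001622 = 0.01306 mol.
n(NaOH) = 0.01306 / 1 = 0.01306 mol.
mass NaOH = 0.01306 x 40.00 = 0.5225 g, so %NaOH = 0.5225/0.6166 x 100 = 84.7%.

84.7%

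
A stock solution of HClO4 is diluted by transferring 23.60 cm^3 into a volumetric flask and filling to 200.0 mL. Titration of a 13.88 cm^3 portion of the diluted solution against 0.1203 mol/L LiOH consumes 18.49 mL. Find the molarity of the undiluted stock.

n(LiOH) = 0.1203 x 0.01849 = 0.002224 mol.
n(HClO4) in the aliquot = 0.002224 mol.
[diluted HClO4] = 0.002224 / 0.01388 = 0.1603 M.
Dilution factor = 200.0/23.60 = 8.475, so [stock] = 0.1603 x 8.475 = 1.36 M.

1.36 M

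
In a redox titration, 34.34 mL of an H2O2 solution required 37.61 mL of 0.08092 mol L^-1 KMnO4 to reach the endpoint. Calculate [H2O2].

0.222 M

n(KMnO4) = 0.08092 x 0.03761 = 0.003043 mol.
From the balanced equation, 2 mol KMnO4 reacts with 5 mol H2O2, so n(H2O2) = 0.003043 x 5/2 = 0.007609 mol.
[H2O2] = 0.007609 / 0.03434 L = 0.222 M.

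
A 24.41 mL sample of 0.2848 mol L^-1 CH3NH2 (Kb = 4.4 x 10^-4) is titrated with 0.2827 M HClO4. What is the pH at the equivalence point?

n(CH3NH2) = 0.2848 x 0.02441 = 0.006952 mol; V(HClO4) at equivalence = 0.006952/0.2827 = 0.02459 L.
At equivalence the base is fully converted to CH3NH3+; total volume = 0.04900 L, so [CH3NH3+] = 0.006952/0.04900 = 0.1419 M.
Ka(CH3NH3+) = Kw/Kb = 1.0e-14 / 4.4 x 10^-4 = 2.27e-11.
[H^+] = sqrt(Ka x [CH3NH3+]) = sqrt(2.27e-11 x 0.1419) = 1.80e-6 M.
pH = -log(1.80e-6) = 5.75.

5.75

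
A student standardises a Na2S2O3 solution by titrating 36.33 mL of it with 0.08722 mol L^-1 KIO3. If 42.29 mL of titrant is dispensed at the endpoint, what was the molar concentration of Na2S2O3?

0.609 M

n(KIO3) = 0.08722 x 0.04229 = 0.003689 mol.
From the balanced equation, 1 mol KIO3 reacts with 6 mol Na2S2O3, so n(Na2S2O3) = 0.003689 x 6/1 = 0.02213 mol.
[Na2S2O3] = 0.02213 / 0.03633 L = 0.609 M.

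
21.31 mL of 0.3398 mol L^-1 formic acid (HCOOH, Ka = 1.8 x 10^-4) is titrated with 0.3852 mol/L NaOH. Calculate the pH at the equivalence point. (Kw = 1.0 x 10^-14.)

n(HCOOH) = 0.3398 x 0.02131 = 0.007241 mol; V(NaOH) at equivalence = 0.007241/0.3852 = 0.01880 L.
At equivalence all the acid is converted to HCOO-; total volume = 0.02131 + 0.01880 = 0.04011 L, so [HCOO-] = 0.007241/0.04011 = 0.1805 M.
Kb = Kw/Ka = 1.0e-14 / 1.8 x 10^-4 = 5.56e-11.
[OH^-] = sqrt(Kb x [HCOO-]) = sqrt(5.56e-11 x 0.1805) = 3.17e-6 M.
pOH = 5.50, so pH = 14.00 - 5.50 = 8.50.

8.50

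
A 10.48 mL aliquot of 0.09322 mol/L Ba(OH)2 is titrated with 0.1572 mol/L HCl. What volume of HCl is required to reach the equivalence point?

n(Ba(OH)2) = 0.09322 mol/L x 0.01048 L = 0.0009769 mol.
The neutralisation is 1 Ba(OH)2 : 2 HCl, so n(HCl) = 0.0009769 x 2/1 = 0.001954 mol.
V(HCl) = 0.001954 / 0.1572 = 0.01243 L = 12.4 mL.

12.4 mL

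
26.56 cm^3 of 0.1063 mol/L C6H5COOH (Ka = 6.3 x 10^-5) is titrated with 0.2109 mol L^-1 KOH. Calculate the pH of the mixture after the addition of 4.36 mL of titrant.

3.88

Initial n(C6H5COOH) = 0.1063 x 0.02656 = 0.002823 mol.
n(KOH) added = 0.2109 x 0.004360 = 0.0009195 mol, converting that many moles of C6H5COOH to C6H5COO-.
Remaining n(C6H5COOH) = 0.001904 mol; n(C6H5COO-) = 0.0009195 mol.
By Henderson-Hasselbalch, pH = pKa + log([A^-]/[HA]) = 4.20 + log(0.0009195/0.001904) = 4.20 + (-0.32) = 3.88.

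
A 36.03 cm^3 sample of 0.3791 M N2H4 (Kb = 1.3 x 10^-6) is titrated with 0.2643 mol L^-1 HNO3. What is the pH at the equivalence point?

4.46

n(N2H4) = 0.3791 x 0.03603 = 0.01366 mol; V(HNO3) at equivalence = 0.01366/0.2643 = 0.05168 L.
At equivalence the base is fully converted to N2H5+; total volume = 0.08771 L, so [N2H5+] = 0.01366/0.08771 = 0.1557 M.
Ka(N2H5+) = Kw/Kb = 1.0e-14 / 1.3 x 10^-6 = 7.69e-9.
[H^+] = sqrt(Ka x [N2H5+]) = sqrt(7.69e-9 x 0.1557) = 3.46e-5 M.
pH = -log(3.46e-5) = 4.46.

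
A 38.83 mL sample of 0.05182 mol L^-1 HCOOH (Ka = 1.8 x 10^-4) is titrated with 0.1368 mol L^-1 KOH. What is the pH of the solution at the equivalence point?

n(HCOOH) = 0.05182 x 0.03883 = 0.002012 mol; V(KOH) at equivalence = 0.002012/0.1368 = 0.01471 L.
At equivalence all the acid is converted to HCOO-; total volume = 0.03883 + 0.01471 = 0.05354 L, so [HCOO-] = 0.002012/0.05354 = 0.03758 M.
Kb = Kw/Ka = 1.0e-14 / 1.8 x 10^-4 = 5.56e-11.
[OH^-] = sqrt(Kb x [HCOO-]) = sqrt(5.56e-11 x 0.03758) = 1.44e-6 M.
pOH = 5.84, so pH = 14.00 - 5.84 = 8.16.

8.16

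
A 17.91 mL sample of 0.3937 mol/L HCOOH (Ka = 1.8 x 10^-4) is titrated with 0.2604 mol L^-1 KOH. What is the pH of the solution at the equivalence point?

n(HCOOH) = 0.3937 x 0.01791 = 0.007051 mol; V(KOH) at equivalence = 0.007051/0.2604 = 0.02708 L.
At equivalence all the acid is converted to HCOO-; total volume = 0.01791 + 0.02708 = 0.04499 L, so [HCOO-] = 0.007051/0.04499 = 0.1567 M.
Kb = Kw/Ka = 1.0e-14 / 1.8 x 10^-4 = 5.56e-11.
[OH^-] = sqrt(Kb x [HCOO-]) = sqrt(5.56e-11 x 0.1567) = 2.95e-6 M.
pOH = 5.53, so pH = 14.00 - 5.53 = 8.47.

8.47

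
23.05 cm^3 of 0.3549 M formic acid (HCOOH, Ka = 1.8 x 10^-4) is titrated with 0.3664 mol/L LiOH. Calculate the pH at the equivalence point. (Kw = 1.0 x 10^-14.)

8.50

n(HCOOH) = 0.3549 x 0.02305 = 0.008180 mol; V(LiOH) at equivalence = 0.008180/0.3664 = 0.02233 L.
At equivalence all the acid is converted to HCOO-; total volume = 0.02305 + 0.02233 = 0.04538 L, so [HCOO-] = 0.008180/0.04538 = 0.1803 M.
Kb = Kw/Ka = 1.0e-14 / 1.8 x 10^-4 = 5.56e-11.
[OH^-] = sqrt(Kb x [HCOO-]) = sqrt(5.56e-11 x 0.1803) = 3.16e-6 M.
pOH = 5.50, so pH = 14.00 - 5.50 = 8.50.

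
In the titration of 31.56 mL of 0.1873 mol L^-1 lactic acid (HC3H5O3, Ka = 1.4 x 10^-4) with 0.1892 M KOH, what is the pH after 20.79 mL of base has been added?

Initial n(HC3H5O3) = 0.1873 x 0.03156 = 0.005911 mol.
n(KOH) added = 0.1892 x 0.02079 = 0.003933 mol, converting that many moles of HC3H5O3 to C3H5O3-.
Remaining n(HC3H5O3) = 0.001978 mol; n(C3H5O3-) = 0.003933 mol.
By Henderson-Hasselbalch, pH = pKa + log([A^-]/[HA]) = 3.85 + log(0.003933/0.001978) = 3.85 + (+0.30) = 4.15.

4.15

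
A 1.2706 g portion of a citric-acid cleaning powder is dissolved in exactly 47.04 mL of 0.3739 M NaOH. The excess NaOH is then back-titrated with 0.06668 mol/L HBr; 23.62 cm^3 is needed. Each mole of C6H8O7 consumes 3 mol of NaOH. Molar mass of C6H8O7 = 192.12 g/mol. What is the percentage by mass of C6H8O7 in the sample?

80.7%

Total n(NaOH) added = 0.3739 x 0.04704 = 0.01759 mol.
n(HBr) used = 0.06668 x 0.02362 = 0.001575 mol, which equals the excess n(NaOH).
So n(NaOH) consumed by the sample = 0.01759 - 0.001575 = 0.01601 mol.
n(C6H8O7) = 0.01601 / 3 = 0.005338 mol.
mass C6H8O7 = 0.005338 x 192.12 = 1.025 g, so %C6H8O7 = 1.025/1.2706 x 100 = 80.7%.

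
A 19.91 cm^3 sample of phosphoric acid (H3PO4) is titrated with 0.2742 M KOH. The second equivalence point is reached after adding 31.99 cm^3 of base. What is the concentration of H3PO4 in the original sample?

n(KOH) = 0.2742 x 0.03199 = 0.008772 mol.
At the second equivalence point, 2 mol OH^- react per mol H3PO4, so n(H3PO4) = 0.008772 / 2 = 0.004386 mol.
[H3PO4] = 0.004386 / 0.01991 L = 0.220 M.

0.220 M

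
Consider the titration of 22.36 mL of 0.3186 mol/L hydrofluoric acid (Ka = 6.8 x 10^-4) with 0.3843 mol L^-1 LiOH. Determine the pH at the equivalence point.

8.20

n(HF) = 0.3186 x 0.02236 = 0.007124 mol; V(LiOH) at equivalence = 0.007124/0.3843 = 0.01854 L.
At equivalence all the acid is converted to F-; total volume = 0.02236 + 0.01854 = 0.04090 L, so [F-] = 0.007124/0.04090 = 0.1742 M.
Kb = Kw/Ka = 1.0e-14 / 6.8 x 10^-4 = 1.47e-11.
[OH^-] = sqrt(Kb x [F-]) = sqrt(1.47e-11 x 0.1742) = 1.60e-6 M.
pOH = 5.80, so pH = 14.00 - 5.80 = 8.20.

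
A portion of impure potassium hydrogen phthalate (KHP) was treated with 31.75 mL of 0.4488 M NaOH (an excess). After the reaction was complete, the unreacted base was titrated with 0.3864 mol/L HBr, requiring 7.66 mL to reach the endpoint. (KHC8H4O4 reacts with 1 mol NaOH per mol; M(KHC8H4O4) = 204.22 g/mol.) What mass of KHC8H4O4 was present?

Total n(NaOH) added = 0.4488 x 0.03175 = 0.01425 mol.
n(HBr) used = 0.3864 x 0.007660 = 0.002960 mol, which equals the excess n(NaOH).
So n(NaOH) consumed by the sample = 0.01425 - 0.002960 = 0.01129 mol.
n(KHC8H4O4) = 0.01129 / 1 = 0.01129 mol.
mass = 0.01129 mol x 204.22 g/mol = 2.31 g.

2.31 g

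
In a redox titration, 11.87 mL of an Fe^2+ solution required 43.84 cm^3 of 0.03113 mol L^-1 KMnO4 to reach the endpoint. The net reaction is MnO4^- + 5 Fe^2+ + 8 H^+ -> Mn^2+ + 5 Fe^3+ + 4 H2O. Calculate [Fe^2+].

0.575 M

n(KMnO4) = 0.03113 x 0.04384 = 0.001365 mol.
From the balanced equation, 1 mol KMnO4 reacts with 5 mol Fe^2+, so n(Fe^2+) = 0.001365 x 5/1 = 0.006824 mol.
[Fe^2+] = 0.006824 / 0.01187 L = 0.575 M.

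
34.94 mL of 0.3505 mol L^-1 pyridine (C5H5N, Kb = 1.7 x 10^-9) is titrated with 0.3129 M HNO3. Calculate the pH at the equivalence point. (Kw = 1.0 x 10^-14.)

3.01

n(C5H5N) = 0.3505 x 0.03494 = 0.01225 mol; V(HNO3) at equivalence = 0.01225/0.3129 = 0.03914 L.
At equivalence the base is fully converted to C5H5NH+; total volume = 0.07408 L, so [C5H5NH+] = 0.01225/0.07408 = 0.1653 M.
Ka(C5H5NH+) = Kw/Kb = 1.0e-14 / 1.7 x 10^-9 = 5.88e-6.
[H^+] = sqrt(Ka x [C5H5NH+]) = sqrt(5.88e-6 x 0.1653) = 0.000986 M.
pH = -log(0.000986) = 3.01.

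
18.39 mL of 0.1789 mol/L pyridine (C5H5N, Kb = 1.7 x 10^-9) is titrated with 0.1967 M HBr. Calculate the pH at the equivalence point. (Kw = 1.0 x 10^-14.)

3.13

n(C5H5N) = 0.1789 x 0.01839 = 0.003290 mol; V(HBr) at equivalence = 0.003290/0.1967 = 0.01673 L.
At equivalence the base is fully converted to C5H5NH+; total volume = 0.03512 L, so [C5H5NH+] = 0.003290/0.03512 = 0.09369 M.
Ka(C5H5NH+) = Kw/Kb = 1.0e-14 / 1.7 x 10^-9 = 5.88e-6.
[H^+] = sqrt(Ka x [C5H5NH+]) = sqrt(5.88e-6 x 0.09369) = 0.000742 M.
pH = -log(0.000742) = 3.13.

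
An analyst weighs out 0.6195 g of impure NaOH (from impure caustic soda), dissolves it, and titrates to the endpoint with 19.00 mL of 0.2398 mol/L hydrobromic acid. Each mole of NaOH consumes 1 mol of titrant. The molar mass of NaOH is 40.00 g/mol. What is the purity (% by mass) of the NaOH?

29.4%

n(HBr) = 0.2398 x 0.01900 = 0.004556 mol.
n(NaOH) = 0.004556 / 1 = 0.004556 mol.
mass of NaOH = 0.004556 x 40.00 = 0.1822 g.
% purity = 0.1822 / 0.6195 x 100 = 29.4%.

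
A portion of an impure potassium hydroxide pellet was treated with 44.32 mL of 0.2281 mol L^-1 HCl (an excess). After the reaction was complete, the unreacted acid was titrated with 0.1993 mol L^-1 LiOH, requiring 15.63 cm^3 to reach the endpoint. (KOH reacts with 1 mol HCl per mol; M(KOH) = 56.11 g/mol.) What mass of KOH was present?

Total n(HCl) added = 0.2281 x 0.04432 = 0.01011 mol.
n(LiOH) used = 0.1993 x 0.01563 = 0.003115 mol, which equals the excess n(HCl).
So n(HCl) consumed by the sample = 0.01011 - 0.003115 = 0.006994 mol.
n(KOH) = 0.006994 / 1 = 0.006994 mol.
mass = 0.006994 mol x 56.11 g/mol = 0.392 g.

0.392 g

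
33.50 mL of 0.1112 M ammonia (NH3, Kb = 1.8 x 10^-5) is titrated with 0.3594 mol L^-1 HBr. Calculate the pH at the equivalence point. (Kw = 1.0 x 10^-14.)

n(NH3) = 0.1112 x 0.03350 = 0.003725 mol; V(HBr) at equivalence = 0.003725/0.3594 = 0.01037 L.
At equivalence the base is fully converted to NH4+; total volume = 0.04387 L, so [NH4+] = 0.003725/0.04387 = 0.08492 M.
Ka(NH4+) = Kw/Kb = 1.0e-14 / 1.8 x 10^-5 = 5.56e-10.
[H^+] = sqrt(Ka x [NH4+]) = sqrt(5.56e-10 x 0.08492) = 6.87e-6 M.
pH = -log(6.87e-6) = 5.16.

5.16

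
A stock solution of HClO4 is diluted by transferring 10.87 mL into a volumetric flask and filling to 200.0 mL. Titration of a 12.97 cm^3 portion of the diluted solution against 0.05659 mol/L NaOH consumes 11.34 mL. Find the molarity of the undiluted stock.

0.910 M

n(NaOH) = 0.05659 x 0.01134 = 0.0006417 mol.
n(HClO4) in the aliquot = 0.0006417 mol.
[diluted HClO4] = 0.0006417 / 0.01297 = 0.04948 M.
Dilution factor = 200.0/10.87 = 18.40, so [stock] = 0.04948 x 18.40 = 0.910 M.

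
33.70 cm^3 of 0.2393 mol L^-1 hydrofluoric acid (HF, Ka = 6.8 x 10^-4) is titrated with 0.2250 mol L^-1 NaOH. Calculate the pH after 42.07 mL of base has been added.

n(acid) = 0.2393 x 0.03370 = 0.008064 mol; n(NaOH) added = 0.2250 x 0.04207 = 0.009466 mol.
Base is in excess by 0.009466 - 0.008064 = 0.001401 mol in a total volume of 0.07577 L.
[OH^-] = 0.001401/0.07577 = 0.01849 M, so pOH = 1.73 and pH = 14.00 - 1.73 = 12.27.

12.27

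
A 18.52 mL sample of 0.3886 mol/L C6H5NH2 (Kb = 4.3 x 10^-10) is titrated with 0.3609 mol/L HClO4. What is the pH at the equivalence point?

2.68

n(C6H5NH2) = 0.3886 x 0.01852 = 0.007197 mol; V(HClO4) at equivalence = 0.007197/0.3609 = 0.01994 L.
At equivalence the base is fully converted to C6H5NH3+; total volume = 0.03846 L, so [C6H5NH3+] = 0.007197/0.03846 = 0.1871 M.
Ka(C6H5NH3+) = Kw/Kb = 1.0e-14 / 4.3 x 10^-10 = 2.33e-5.
[H^+] = sqrt(Ka x [C6H5NH3+]) = sqrt(2.33e-5 x 0.1871) = 0.00209 M.
pH = -log(0.00209) = 2.68.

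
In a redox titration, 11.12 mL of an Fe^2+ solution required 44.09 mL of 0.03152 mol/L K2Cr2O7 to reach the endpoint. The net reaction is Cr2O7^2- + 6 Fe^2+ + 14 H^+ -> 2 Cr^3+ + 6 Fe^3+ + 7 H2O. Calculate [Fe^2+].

n(K2Cr2O7) = 0.03152 x 0.04409 = 0.001390 mol.
From the balanced equation, 1 mol K2Cr2O7 reacts with 6 mol Fe^2+, so n(Fe^2+) = 0.001390 x 6/1 = 0.008338 mol.
[Fe^2+] = 0.008338 / 0.01112 L = 0.750 M.

0.750 M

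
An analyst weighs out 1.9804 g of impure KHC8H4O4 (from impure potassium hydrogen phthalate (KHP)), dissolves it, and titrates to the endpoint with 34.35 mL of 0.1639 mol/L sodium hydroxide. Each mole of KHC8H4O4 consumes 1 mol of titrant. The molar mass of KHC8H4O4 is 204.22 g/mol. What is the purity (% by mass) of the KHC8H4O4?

58.1%

n(NaOH) = 0.1639 x 0.03435 = 0.005630 mol.
n(KHC8H4O4) = 0.005630 / 1 = 0.005630 mol.
mass of KHC8H4O4 = 0.005630 x 204.22 = 1.150 g.
% purity = 1.150 / 1.9804 x 100 = 58.1%.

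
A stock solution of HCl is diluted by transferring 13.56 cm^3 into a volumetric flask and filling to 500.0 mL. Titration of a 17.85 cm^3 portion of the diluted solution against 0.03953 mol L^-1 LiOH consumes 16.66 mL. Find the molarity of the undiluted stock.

n(LiOH) = 0.03953 x 0.01666 = 0.0006586 mol.
n(HCl) in the aliquot = 0.0006586 mol.
[diluted HCl] = 0.0006586 / 0.01785 = 0.03689 M.
Dilution factor = 500.0/13.56 = 36.87, so [stock] = 0.03689 x 36.87 = 1.36 M.

1.36 M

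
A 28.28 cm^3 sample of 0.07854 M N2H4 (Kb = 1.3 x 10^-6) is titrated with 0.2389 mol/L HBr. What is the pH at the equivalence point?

n(N2H4) = 0.07854 x 0.02828 = 0.002221 mol; V(HBr) at equivalence = 0.002221/0.2389 = 0.009297 L.
At equivalence the base is fully converted to N2H5+; total volume = 0.03758 L, so [N2H5+] = 0.002221/0.03758 = 0.05911 M.
Ka(N2H5+) = Kw/Kb = 1.0e-14 / 1.3 x 10^-6 = 7.69e-9.
[H^+] = sqrt(Ka x [N2H5+]) = sqrt(7.69e-9 x 0.05911) = 2.13e-5 M.
pH = -log(2.13e-5) = 4.67.

4.67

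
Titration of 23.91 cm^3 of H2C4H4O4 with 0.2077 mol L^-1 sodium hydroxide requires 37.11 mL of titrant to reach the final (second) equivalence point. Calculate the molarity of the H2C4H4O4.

0.161 M

n(NaOH) = 0.2077 x 0.03711 = 0.007708 mol.
At the final (second) equivalence point, 2 mol OH^- react per mol H2C4H4O4, so n(H2C4H4O4) = 0.007708 / 2 = 0.003854 mol.
[H2C4H4O4] = 0.003854 / 0.02391 L = 0.161 M.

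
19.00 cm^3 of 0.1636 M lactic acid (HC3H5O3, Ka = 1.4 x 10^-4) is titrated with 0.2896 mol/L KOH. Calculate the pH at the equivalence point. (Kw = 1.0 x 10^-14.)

n(HC3H5O3) = 0.1636 x 0.01900 = 0.003108 mol; V(KOH) at equivalence = 0.003108/0.2896 = 0.01073 L.
At equivalence all the acid is converted to C3H5O3-; total volume = 0.01900 + 0.01073 = 0.02973 L, so [C3H5O3-] = 0.003108/0.02973 = 0.1045 M.
Kb = Kw/Ka = 1.0e-14 / 1.4 x 10^-4 = 7.14e-11.
[OH^-] = sqrt(Kb x [C3H5O3-]) = sqrt(7.14e-11 x 0.1045) = 2.73e-6 M.
pOH = 5.56, so pH = 14.00 - 5.56 = 8.44.

8.44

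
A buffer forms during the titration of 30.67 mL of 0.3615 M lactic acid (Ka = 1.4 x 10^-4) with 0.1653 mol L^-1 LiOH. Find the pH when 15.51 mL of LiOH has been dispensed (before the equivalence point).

Initial n(HC3H5O3) = 0.3615 x 0.03067 = 0.01109 mol.
n(LiOH) added = 0.1653 x 0.01551 = 0.002564 mol, converting that many moles of HC3H5O3 to C3H5O3-.
Remaining n(HC3H5O3) = 0.008523 mol; n(C3H5O3-) = 0.002564 mol.
By Henderson-Hasselbalch, pH = pKa + log([A^-]/[HA]) = 3.85 + log(0.002564/0.008523) = 3.85 + (-0.52) = 3.33.

3.33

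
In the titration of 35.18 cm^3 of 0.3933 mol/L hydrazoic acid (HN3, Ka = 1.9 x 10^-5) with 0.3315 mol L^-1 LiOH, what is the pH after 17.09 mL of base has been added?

4.56

Initial n(HN3) = 0.3933 x 0.03518 = 0.01384 mol.
n(LiOH) added = 0.3315 x 0.01709 = 0.005665 mol, converting that many moles of HN3 to N3-.
Remaining n(HN3) = 0.008171 mol; n(N3-) = 0.005665 mol.
By Henderson-Hasselbalch, pH = pKa + log([A^-]/[HA]) = 4.72 + log(0.005665/0.008171) = 4.72 + (-0.16) = 4.56.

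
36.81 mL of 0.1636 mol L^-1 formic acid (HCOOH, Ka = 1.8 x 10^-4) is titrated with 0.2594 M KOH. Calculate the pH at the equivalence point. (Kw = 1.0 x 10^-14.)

8.37

n(HCOOH) = 0.1636 x 0.03681 = 0.006022 mol; V(KOH) at equivalence = 0.006022/0.2594 = 0.02322 L.
At equivalence all the acid is converted to HCOO-; total volume = 0.03681 + 0.02322 = 0.06003 L, so [HCOO-] = 0.006022/0.06003 = 0.1003 M.
Kb = Kw/Ka = 1.0e-14 / 1.8 x 10^-4 = 5.56e-11.
[OH^-] = sqrt(Kb x [HCOO-]) = sqrt(5.56e-11 x 0.1003) = 2.36e-6 M.
pOH = 5.63, so pH = 14.00 - 5.63 = 8.37.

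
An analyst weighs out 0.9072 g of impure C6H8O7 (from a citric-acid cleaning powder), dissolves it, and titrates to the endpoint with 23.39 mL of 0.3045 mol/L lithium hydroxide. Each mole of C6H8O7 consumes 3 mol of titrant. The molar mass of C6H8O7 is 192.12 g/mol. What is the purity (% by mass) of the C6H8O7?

n(LiOH) = 0.3045 x 0.02339 = 0.007122 mol.
n(C6H8O7) = 0.007122 / 3 = 0.002374 mol.
mass of C6H8O7 = 0.002374 x 192.12 = 0.4561 g.
% purity = 0.4561 / 0.9072 x 100 = 50.3%.

50.3%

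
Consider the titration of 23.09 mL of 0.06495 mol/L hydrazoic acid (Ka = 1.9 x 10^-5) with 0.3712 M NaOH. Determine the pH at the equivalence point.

n(HN3) = 0.06495 x 0.02309 = 0.001500 mol; V(NaOH) at equivalence = 0.001500/0.3712 = 0.004040 L.
At equivalence all the acid is converted to N3-; total volume = 0.02309 + 0.004040 = 0.02713 L, so [N3-] = 0.001500/0.02713 = 0.05528 M.
Kb = Kw/Ka = 1.0e-14 / 1.9 x 10^-5 = 5.26e-10.
[OH^-] = sqrt(Kb x [N3-]) = sqrt(5.26e-10 x 0.05528) = 5.39e-6 M.
pOH = 5.27, so pH = 14.00 - 5.27 = 8.73.

8.73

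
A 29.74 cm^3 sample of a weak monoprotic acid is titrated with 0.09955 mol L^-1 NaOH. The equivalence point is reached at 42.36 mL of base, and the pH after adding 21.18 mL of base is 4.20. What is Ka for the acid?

6.3 x 10^-5

21.18 mL is half of the equivalence volume, so this is the half-equivalence point where [HA] = [A^-].
At half-equivalence pH = pKa, so pKa = 4.20.
Ka = 10^(-4.20) = 6.3 x 10^-5.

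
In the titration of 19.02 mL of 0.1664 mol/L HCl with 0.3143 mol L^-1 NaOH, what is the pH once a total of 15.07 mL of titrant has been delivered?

12.66

n(acid) = 0.1664 x 0.01902 = 0.003165 mol; n(NaOH) added = 0.3143 x 0.01507 = 0.004737 mol.
Base is in excess by 0.004737 - 0.003165 = 0.001572 mol in a total volume of 0.03409 L.
[OH^-] = 0.001572/0.03409 = 0.04610 M, so pOH = 1.34 and pH = 14.00 - 1.34 = 12.66.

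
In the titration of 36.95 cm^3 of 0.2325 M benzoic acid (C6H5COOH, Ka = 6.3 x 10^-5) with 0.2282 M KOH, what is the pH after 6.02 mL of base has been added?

Initial n(C6H5COOH) = 0.2325 x 0.03695 = 0.008591 mol.
n(KOH) added = 0.2282 x 0.006020 = 0.001374 mol, converting that many moles of C6H5COOH to C6H5COO-.
Remaining n(C6H5COOH) = 0.007217 mol; n(C6H5COO-) = 0.001374 mol.
By Henderson-Hasselbalch, pH = pKa + log([A^-]/[HA]) = 4.20 + log(0.001374/0.007217) = 4.20 + (-0.72) = 3.48.

3.48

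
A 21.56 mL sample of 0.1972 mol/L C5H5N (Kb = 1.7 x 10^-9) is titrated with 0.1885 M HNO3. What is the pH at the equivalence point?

n(C5H5N) = 0.1972 x 0.02156 = 0.004252 mol; V(HNO3) at equivalence = 0.004252/0.1885 = 0.02256 L.
At equivalence the base is fully converted to C5H5NH+; total volume = 0.04412 L, so [C5H5NH+] = 0.004252/0.04412 = 0.09638 M.
Ka(C5H5NH+) = Kw/Kb = 1.0e-14 / 1.7 x 10^-9 = 5.88e-6.
[H^+] = sqrt(Ka x [C5H5NH+]) = sqrt(5.88e-6 x 0.09638) = 0.000753 M.
pH = -log(0.000753) = 3.12.

3.12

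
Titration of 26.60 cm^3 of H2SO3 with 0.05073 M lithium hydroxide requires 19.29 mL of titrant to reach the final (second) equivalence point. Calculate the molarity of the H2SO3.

n(LiOH) = 0.05073 x 0.01929 = 0.0009786 mol.
At the final (second) equivalence point, 2 mol OH^- react per mol H2SO3, so n(H2SO3) = 0.0009786 / 2 = 0.0004893 mol.
[H2SO3] = 0.0004893 / 0.02660 L = 0.0184 M.

0.0184 M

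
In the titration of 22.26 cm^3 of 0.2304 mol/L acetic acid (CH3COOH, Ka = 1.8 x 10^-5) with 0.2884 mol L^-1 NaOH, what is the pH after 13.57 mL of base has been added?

5.25

Initial n(CH3COOH) = 0.2304 x 0.02226 = 0.005129 mol.
n(NaOH) added = 0.2884 x 0.01357 = 0.003914 mol, converting that many moles of CH3COOH to CH3COO-.
Remaining n(CH3COOH) = 0.001215 mol; n(CH3COO-) = 0.003914 mol.
By Henderson-Hasselbalch, pH = pKa + log([A^-]/[HA]) = 4.74 + log(0.003914/0.001215) = 4.74 + (+0.51) = 5.25.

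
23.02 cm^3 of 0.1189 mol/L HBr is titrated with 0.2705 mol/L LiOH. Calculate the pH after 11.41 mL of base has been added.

12.01

n(acid) = 0.1189 x 0.02302 = 0.002737 mol; n(LiOH) added = 0.2705 x 0.01141 = 0.003086 mol.
Base is in excess by 0.003086 - 0.002737 = 0.0003493 mol in a total volume of 0.03443 L.
[OH^-] = 0.0003493/0.03443 = 0.01015 M, so pOH = 1.99 and pH = 14.00 - 1.99 = 12.01.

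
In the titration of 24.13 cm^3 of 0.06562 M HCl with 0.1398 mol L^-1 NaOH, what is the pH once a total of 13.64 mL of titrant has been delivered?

n(acid) = 0.06562 x 0.02413 = 0.001583 mol; n(NaOH) added = 0.1398 x 0.01364 = 0.001907 mol.
Base is in excess by 0.001907 - 0.001583 = 0.0003235 mol in a total volume of 0.03777 L.
[OH^-] = 0.0003235/0.03777 = 0.008564 M, so pOH = 2.07 and pH = 14.00 - 2.07 = 11.93.

11.93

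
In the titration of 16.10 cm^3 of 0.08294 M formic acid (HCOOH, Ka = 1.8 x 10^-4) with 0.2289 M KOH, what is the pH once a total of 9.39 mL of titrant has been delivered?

12.50

n(acid) = 0.08294 x 0.01610 = 0.001335 mol; n(KOH) added = 0.2289 x 0.009390 = 0.002149 mol.
Base is in excess by 0.002149 - 0.001335 = 0.0008140 mol in a total volume of 0.02549 L.
[OH^-] = 0.0008140/0.02549 = 0.03194 M, so pOH = 1.50 and pH = 14.00 - 1.50 = 12.50.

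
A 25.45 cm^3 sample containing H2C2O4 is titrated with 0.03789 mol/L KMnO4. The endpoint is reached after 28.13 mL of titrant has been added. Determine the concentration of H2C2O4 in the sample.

0.105 M

n(KMnO4) = 0.03789 x 0.02813 = 0.001066 mol.
From the balanced equation, 2 mol KMnO4 reacts with 5 mol H2C2O4, so n(H2C2O4) = 0.001066 x 5/2 = 0.002665 mol.
[H2C2O4] = 0.002665 / 0.02545 L = 0.105 M.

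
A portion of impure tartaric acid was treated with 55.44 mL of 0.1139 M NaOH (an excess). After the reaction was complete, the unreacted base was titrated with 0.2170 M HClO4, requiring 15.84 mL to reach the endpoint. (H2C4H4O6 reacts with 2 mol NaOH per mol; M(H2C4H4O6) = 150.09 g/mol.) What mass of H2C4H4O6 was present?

0.216 g

Total n(NaOH) added = 0.1139 x 0.05544 = 0.006315 mol.
n(HClO4) used = 0.2170 x 0.01584 = 0.003437 mol, which equals the excess n(NaOH).
So n(NaOH) consumed by the sample = 0.006315 - 0.003437 = 0.002877 mol.
n(H2C4H4O6) = 0.002877 / 2 = 0.001439 mol.
mass = 0.001439 mol x 150.09 g/mol = 0.216 g.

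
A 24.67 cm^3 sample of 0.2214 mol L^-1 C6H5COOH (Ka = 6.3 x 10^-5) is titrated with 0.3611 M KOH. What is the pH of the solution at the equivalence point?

n(C6H5COOH) = 0.2214 x 0.02467 = 0.005462 mol; V(KOH) at equivalence = 0.005462/0.3611 = 0.01513 L.
At equivalence all the acid is converted to C6H5COO-; total volume = 0.02467 + 0.01513 = 0.03980 L, so [C6H5COO-] = 0.005462/0.03980 = 0.1372 M.
Kb = Kw/Ka = 1.0e-14 / 6.3 x 10^-5 = 1.59e-10.
[OH^-] = sqrt(Kb x [C6H5COO-]) = sqrt(1.59e-10 x 0.1372) = 4.67e-6 M.
pOH = 5.33, so pH = 14.00 - 5.33 = 8.67.

8.67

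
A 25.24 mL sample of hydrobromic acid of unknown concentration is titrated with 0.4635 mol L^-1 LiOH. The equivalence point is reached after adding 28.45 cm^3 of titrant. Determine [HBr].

0.522 M

n(LiOH) delivered = 0.4635 x 0.02845 = 0.01319 mol.
For a 1:1 reaction, n(HBr) = 0.01319 mol.
[HBr] = 0.01319 mol / 0.02524 L = 0.522 M.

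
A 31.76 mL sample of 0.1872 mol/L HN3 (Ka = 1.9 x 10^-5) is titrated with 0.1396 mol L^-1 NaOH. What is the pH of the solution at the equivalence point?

8.81

n(HN3) = 0.1872 x 0.03176 = 0.005945 mol; V(NaOH) at equivalence = 0.005945/0.1396 = 0.04259 L.
At equivalence all the acid is converted to N3-; total volume = 0.03176 + 0.04259 = 0.07435 L, so [N3-] = 0.005945/0.07435 = 0.07997 M.
Kb = Kw/Ka = 1.0e-14 / 1.9 x 10^-5 = 5.26e-10.
[OH^-] = sqrt(Kb x [N3-]) = sqrt(5.26e-10 x 0.07997) = 6.49e-6 M.
pOH = 5.19, so pH = 14.00 - 5.19 = 8.81.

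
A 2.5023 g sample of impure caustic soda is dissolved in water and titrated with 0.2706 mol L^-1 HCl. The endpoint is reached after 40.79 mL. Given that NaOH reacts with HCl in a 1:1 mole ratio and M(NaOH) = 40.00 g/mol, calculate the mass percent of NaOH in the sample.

n(HCl) = 0.2706 x 0.04079 = 0.01104 mol.
n(NaOH) = 0.01104 / 1 = 0.01104 mol.
mass of NaOH = 0.01104 x 40.00 = 0.4415 g.
% purity = 0.4415 / 2.5023 x 100 = 17.6%.

17.6%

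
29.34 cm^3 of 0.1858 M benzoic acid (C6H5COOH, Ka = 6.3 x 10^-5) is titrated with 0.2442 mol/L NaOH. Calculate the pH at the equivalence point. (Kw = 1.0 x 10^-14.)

n(C6H5COOH) = 0.1858 x 0.02934 = 0.005451 mol; V(NaOH) at equivalence = 0.005451/0.2442 = 0.02232 L.
At equivalence all the acid is converted to C6H5COO-; total volume = 0.02934 + 0.02232 = 0.05166 L, so [C6H5COO-] = 0.005451/0.05166 = 0.1055 M.
Kb = Kw/Ka = 1.0e-14 / 6.3 x 10^-5 = 1.59e-10.
[OH^-] = sqrt(Kb x [C6H5COO-]) = sqrt(1.59e-10 x 0.1055) = 4.09e-6 M.
pOH = 5.39, so pH = 14.00 - 5.39 = 8.61.

8.61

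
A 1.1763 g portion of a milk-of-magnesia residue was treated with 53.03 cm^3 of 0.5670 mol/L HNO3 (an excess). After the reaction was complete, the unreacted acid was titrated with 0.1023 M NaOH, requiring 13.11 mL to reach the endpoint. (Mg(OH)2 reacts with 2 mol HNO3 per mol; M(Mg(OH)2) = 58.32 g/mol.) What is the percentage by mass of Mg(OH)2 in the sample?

71.2%

Total n(HNO3) added = 0.5670 x 0.05303 = 0.03007 mol.
n(NaOH) used = 0.1023 x 0.01311 = 0.001341 mol, which equals the excess n(HNO3).
So n(HNO3) consumed by the sample = 0.03007 - 0.001341 = 0.02873 mol.
n(Mg(OH)2) = 0.02873 / 2 = 0.01436 mol.
mass Mg(OH)2 = 0.01436 x 58.32 = 0.8377 g, so %Mg(OH)2 = 0.8377/1.1763 x 100 = 71.2%.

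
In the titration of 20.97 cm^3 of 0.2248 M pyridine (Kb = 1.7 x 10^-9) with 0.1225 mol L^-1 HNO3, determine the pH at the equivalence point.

3.17

n(C5H5N) = 0.2248 x 0.02097 = 0.004714 mol; V(HNO3) at equivalence = 0.004714/0.1225 = 0.03848 L.
At equivalence the base is fully converted to C5H5NH+; total volume = 0.05945 L, so [C5H5NH+] = 0.004714/0.05945 = 0.07929 M.
Ka(C5H5NH+) = Kw/Kb = 1.0e-14 / 1.7 x 10^-9 = 5.88e-6.
[H^+] = sqrt(Ka x [C5H5NH+]) = sqrt(5.88e-6 x 0.07929) = 0.000683 M.
pH = -log(0.000683) = 3.17.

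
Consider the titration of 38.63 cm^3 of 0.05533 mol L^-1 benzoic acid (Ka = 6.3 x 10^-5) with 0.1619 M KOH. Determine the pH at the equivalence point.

8.41

n(C6H5COOH) = 0.05533 x 0.03863 = 0.002137 mol; V(KOH) at equivalence = 0.002137/0.1619 = 0.01320 L.
At equivalence all the acid is converted to C6H5COO-; total volume = 0.03863 + 0.01320 = 0.05183 L, so [C6H5COO-] = 0.002137/0.05183 = 0.04124 M.
Kb = Kw/Ka = 1.0e-14 / 6.3 x 10^-5 = 1.59e-10.
[OH^-] = sqrt(Kb x [C6H5COO-]) = sqrt(1.59e-10 x 0.04124) = 2.56e-6 M.
pOH = 5.59, so pH = 14.00 - 5.59 = 8.41.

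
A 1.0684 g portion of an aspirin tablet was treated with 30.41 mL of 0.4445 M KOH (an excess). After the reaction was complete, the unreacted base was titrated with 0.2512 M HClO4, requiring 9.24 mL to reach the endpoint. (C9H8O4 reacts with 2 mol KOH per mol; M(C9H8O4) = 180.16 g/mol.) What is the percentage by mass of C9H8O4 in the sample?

94.4%

Total n(KOH) added = 0.4445 x 0.03041 = 0.01352 mol.
n(HClO4) used = 0.2512 x 0.009240 = 0.002321 mol, which equals the excess n(KOH).
So n(KOH) consumed by the sample = 0.01352 - 0.002321 = 0.01120 mol.
n(C9H8O4) = 0.01120 / 2 = 0.005598 mol.
mass C9H8O4 = 0.005598 x 180.16 = 1.009 g, so %C9H8O4 = 1.009/1.0684 x 100 = 94.4%.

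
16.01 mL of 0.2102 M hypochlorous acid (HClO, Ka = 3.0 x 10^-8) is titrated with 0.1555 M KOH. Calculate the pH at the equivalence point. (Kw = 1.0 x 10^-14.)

10.24

n(HClO) = 0.2102 x 0.01601 = 0.003365 mol; V(KOH) at equivalence = 0.003365/0.1555 = 0.02164 L.
At equivalence all the acid is converted to ClO-; total volume = 0.01601 + 0.02164 = 0.03765 L, so [ClO-] = 0.003365/0.03765 = 0.08938 M.
Kb = Kw/Ka = 1.0e-14 / 3.0 x 10^-8 = 3.33e-7.
[OH^-] = sqrt(Kb x [ClO-]) = sqrt(3.33e-7 x 0.08938) = 0.000173 M.
pOH = 3.76, so pH = 14.00 - 3.76 = 10.24.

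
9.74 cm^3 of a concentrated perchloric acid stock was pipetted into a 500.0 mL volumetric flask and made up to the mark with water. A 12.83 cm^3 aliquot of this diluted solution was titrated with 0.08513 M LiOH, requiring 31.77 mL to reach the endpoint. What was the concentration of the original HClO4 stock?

n(LiOH) = 0.08513 x 0.03177 = 0.002705 mol.
n(HClO4) in the aliquot = 0.002705 mol.
[diluted HClO4] = 0.002705 / 0.01283 = 0.2108 M.
Dilution factor = 500.0/9.740 = 51.33, so [stock] = 0.2108 x 51.33 = 10.8 M.

10.8 M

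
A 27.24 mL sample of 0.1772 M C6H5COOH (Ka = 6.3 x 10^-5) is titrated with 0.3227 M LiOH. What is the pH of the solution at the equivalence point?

8.63

n(C6H5COOH) = 0.1772 x 0.02724 = 0.004827 mol; V(LiOH) at equivalence = 0.004827/0.3227 = 0.01496 L.
At equivalence all the acid is converted to C6H5COO-; total volume = 0.02724 + 0.01496 = 0.04220 L, so [C6H5COO-] = 0.004827/0.04220 = 0.1144 M.
Kb = Kw/Ka = 1.0e-14 / 6.3 x 10^-5 = 1.59e-10.
[OH^-] = sqrt(Kb x [C6H5COO-]) = sqrt(1.59e-10 x 0.1144) = 4.26e-6 M.
pOH = 5.37, so pH = 14.00 - 5.37 = 8.63.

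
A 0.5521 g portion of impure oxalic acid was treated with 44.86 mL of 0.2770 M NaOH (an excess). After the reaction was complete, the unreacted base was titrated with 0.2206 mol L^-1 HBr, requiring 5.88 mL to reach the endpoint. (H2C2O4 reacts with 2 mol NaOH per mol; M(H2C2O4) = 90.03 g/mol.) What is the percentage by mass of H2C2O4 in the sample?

Total n(NaOH) added = 0.2770 x 0.04486 = 0.01243 mol.
n(HBr) used = 0.2206 x 0.005880 = 0.001297 mol, which equals the excess n(NaOH).
So n(NaOH) consumed by the sample = 0.01243 - 0.001297 = 0.01113 mol.
n(H2C2O4) = 0.01113 / 2 = 0.005565 mol.
mass H2C2O4 = 0.005565 x 90.03 = 0.5010 g, so %H2C2O4 = 0.5010/0.5521 x 100 = 90.7%.

90.7%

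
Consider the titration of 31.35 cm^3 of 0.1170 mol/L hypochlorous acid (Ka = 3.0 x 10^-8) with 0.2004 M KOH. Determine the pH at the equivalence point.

n(HClO) = 0.1170 x 0.03135 = 0.003668 mol; V(KOH) at equivalence = 0.003668/0.2004 = 0.01830 L.
At equivalence all the acid is converted to ClO-; total volume = 0.03135 + 0.01830 = 0.04965 L, so [ClO-] = 0.003668/0.04965 = 0.07387 M.
Kb = Kw/Ka = 1.0e-14 / 3.0 x 10^-8 = 3.33e-7.
[OH^-] = sqrt(Kb x [ClO-]) = sqrt(3.33e-7 x 0.07387) = 0.000157 M.
pOH = 3.80, so pH = 14.00 - 3.80 = 10.20.

10.20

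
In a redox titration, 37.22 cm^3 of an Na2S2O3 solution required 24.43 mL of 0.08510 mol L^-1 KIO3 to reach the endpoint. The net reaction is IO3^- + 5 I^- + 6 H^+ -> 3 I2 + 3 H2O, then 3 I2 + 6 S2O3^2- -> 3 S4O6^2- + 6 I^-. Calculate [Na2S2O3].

n(KIO3) = 0.08510 x 0.02443 = 0.002079 mol.
From the balanced equation, 1 mol KIO3 reacts with 6 mol Na2S2O3, so n(Na2S2O3) = 0.002079 x 6/1 = 0.01247 mol.
[Na2S2O3] = 0.01247 / 0.03722 L = 0.335 M.

0.335 M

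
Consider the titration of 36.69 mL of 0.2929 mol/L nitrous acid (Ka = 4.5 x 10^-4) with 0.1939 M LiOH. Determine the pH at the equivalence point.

n(HNO2) = 0.2929 x 0.03669 = 0.01075 mol; V(LiOH) at equivalence = 0.01075/0.1939 = 0.05542 L.
At equivalence all the acid is converted to NO2-; total volume = 0.03669 + 0.05542 = 0.09211 L, so [NO2-] = 0.01075/0.09211 = 0.1167 M.
Kb = Kw/Ka = 1.0e-14 / 4.5 x 10^-4 = 2.22e-11.
[OH^-] = sqrt(Kb x [NO2-]) = sqrt(2.22e-11 x 0.1167) = 1.61e-6 M.
pOH = 5.79, so pH = 14.00 - 5.79 = 8.21.

8.21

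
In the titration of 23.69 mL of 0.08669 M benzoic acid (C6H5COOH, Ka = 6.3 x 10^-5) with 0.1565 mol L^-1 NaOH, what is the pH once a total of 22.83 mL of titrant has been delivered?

n(acid) = 0.08669 x 0.02369 = 0.002054 mol; n(NaOH) added = 0.1565 x 0.02283 = 0.003573 mol.
Base is in excess by 0.003573 - 0.002054 = 0.001519 mol in a total volume of 0.04652 L.
[OH^-] = 0.001519/0.04652 = 0.03266 M, so pOH = 1.49 and pH = 14.00 - 1.49 = 12.51.

12.51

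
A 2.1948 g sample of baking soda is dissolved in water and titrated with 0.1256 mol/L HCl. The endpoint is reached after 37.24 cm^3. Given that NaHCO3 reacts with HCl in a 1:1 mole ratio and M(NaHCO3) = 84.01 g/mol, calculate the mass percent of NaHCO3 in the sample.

n(HCl) = 0.1256 x 0.03724 = 0.004677 mol.
n(NaHCO3) = 0.004677 / 1 = 0.004677 mol.
mass of NaHCO3 = 0.004677 x 84.01 = 0.3929 g.
% purity = 0.3929 / 2.1948 x 100 = 17.9%.

17.9%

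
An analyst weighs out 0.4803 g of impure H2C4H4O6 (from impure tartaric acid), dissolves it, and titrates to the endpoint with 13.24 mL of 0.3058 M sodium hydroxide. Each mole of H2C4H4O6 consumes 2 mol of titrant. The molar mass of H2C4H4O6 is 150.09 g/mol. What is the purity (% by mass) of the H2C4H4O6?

n(NaOH) = 0.3058 x 0.01324 = 0.004049 mol.
n(H2C4H4O6) = 0.004049 / 2 = 0.002024 mol.
mass of H2C4H4O6 = 0.002024 x 150.09 = 0.3038 g.
% purity = 0.3038 / 0.4803 x 100 = 63.3%.

63.3%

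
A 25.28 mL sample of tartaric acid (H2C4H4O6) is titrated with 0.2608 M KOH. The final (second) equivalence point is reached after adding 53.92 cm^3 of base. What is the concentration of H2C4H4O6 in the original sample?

n(KOH) = 0.2608 x 0.05392 = 0.01406 mol.
At the final (second) equivalence point, 2 mol OH^- react per mol H2C4H4O6, so n(H2C4H4O6) = 0.01406 / 2 = 0.007031 mol.
[H2C4H4O6] = 0.007031 / 0.02528 L = 0.278 M.

0.278 M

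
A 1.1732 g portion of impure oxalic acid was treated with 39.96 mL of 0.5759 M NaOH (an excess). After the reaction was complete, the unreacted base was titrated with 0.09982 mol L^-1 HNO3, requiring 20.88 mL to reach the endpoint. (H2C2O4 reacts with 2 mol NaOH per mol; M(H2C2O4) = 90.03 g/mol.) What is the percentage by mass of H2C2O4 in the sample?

80.3%

Total n(NaOH) added = 0.5759 x 0.03996 = 0.02301 mol.
n(HNO3) used = 0.09982 x 0.02088 = 0.002084 mol, which equals the excess n(NaOH).
So n(NaOH) consumed by the sample = 0.02301 - 0.002084 = 0.02093 mol.
n(H2C2O4) = 0.02093 / 2 = 0.01046 mol.
mass H2C2O4 = 0.01046 x 90.03 = 0.9421 g, so %H2C2O4 = 0.9421/1.1732 x 100 = 80.3%.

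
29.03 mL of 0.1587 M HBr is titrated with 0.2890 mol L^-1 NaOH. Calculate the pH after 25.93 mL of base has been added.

n(acid) = 0.1587 x 0.02903 = 0.004607 mol; n(NaOH) added = 0.2890 x 0.02593 = 0.007494 mol.
Base is in excess by 0.007494 - 0.004607 = 0.002887 mol in a total volume of 0.05496 L.
[OH^-] = 0.002887/0.05496 = 0.05252 M, so pOH = 1.28 and pH = 14.00 - 1.28 = 12.72.

12.72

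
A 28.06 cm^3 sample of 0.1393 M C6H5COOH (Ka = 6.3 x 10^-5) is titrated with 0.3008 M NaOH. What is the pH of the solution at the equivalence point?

8.59

n(C6H5COOH) = 0.1393 x 0.02806 = 0.003909 mol; V(NaOH) at equivalence = 0.003909/0.3008 = 0.01299 L.
At equivalence all the acid is converted to C6H5COO-; total volume = 0.02806 + 0.01299 = 0.04105 L, so [C6H5COO-] = 0.003909/0.04105 = 0.09521 M.
Kb = Kw/Ka = 1.0e-14 / 6.3 x 10^-5 = 1.59e-10.
[OH^-] = sqrt(Kb x [C6H5COO-]) = sqrt(1.59e-10 x 0.09521) = 3.89e-6 M.
pOH = 5.41, so pH = 14.00 - 5.41 = 8.59.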